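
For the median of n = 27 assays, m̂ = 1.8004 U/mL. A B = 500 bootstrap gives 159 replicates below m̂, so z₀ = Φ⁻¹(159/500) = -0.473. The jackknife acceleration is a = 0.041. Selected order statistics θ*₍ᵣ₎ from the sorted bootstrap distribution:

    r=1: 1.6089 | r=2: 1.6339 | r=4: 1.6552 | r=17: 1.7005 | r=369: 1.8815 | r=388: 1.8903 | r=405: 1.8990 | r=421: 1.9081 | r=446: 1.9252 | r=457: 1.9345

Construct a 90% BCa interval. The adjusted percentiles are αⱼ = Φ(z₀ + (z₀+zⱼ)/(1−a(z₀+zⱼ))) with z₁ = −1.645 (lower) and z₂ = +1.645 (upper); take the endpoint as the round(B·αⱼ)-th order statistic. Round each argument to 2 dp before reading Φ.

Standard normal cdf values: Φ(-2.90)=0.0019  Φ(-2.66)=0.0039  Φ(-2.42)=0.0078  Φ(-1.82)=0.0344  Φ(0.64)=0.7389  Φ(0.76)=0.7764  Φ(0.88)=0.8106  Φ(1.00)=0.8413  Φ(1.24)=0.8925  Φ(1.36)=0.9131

(1.6552, 1.8903)

Lower: z₀ + z₁ = -0.473 + (-1.645) = -2.118; 1 − a(z₀+z₁) = 1 − (0.041)(-2.118) = 1.0868; argument = -0.473 + (-2.118)/1.0868 = -2.4218 → -2.42.
α₁ = Φ(-2.42) = 0.0078; rank = round(500 × 0.0078) = 4; θ*₍4₎ = 1.6552.
Upper: z₀ + z₂ = 1.172; 1 − a(z₀+z₂) = 0.9519; argument = 0.7582 → 0.76; α₂ = 0.7764; rank = 388; θ*₍388₎ = 1.8903.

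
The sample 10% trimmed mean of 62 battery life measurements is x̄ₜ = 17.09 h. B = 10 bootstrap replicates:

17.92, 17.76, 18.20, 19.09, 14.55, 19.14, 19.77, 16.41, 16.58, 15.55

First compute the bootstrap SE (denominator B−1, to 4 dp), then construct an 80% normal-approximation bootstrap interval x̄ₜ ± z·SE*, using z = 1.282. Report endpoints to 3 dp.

(14.926, 19.254)

Mean of replicates = 17.4970; sum of squared deviations = 25.6440; SE* = √(25.6440/9) = 1.6880
Margin = 1.282 × 1.6880 = 2.1640
Interval: 17.09 ± 2.1640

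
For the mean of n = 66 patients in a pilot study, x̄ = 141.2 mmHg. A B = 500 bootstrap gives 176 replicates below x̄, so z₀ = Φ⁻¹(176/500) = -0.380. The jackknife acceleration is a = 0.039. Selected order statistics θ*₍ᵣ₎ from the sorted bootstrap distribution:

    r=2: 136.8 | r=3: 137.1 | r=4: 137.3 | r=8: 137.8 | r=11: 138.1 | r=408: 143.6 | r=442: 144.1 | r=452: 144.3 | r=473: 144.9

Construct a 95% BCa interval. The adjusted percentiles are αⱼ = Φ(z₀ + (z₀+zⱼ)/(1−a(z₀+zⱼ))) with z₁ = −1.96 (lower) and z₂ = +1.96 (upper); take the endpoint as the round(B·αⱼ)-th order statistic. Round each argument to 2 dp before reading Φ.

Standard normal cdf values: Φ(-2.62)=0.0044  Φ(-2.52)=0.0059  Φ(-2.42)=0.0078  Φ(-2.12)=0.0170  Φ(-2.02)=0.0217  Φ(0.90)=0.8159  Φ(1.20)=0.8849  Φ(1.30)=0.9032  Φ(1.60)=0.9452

(137.1, 144.3)

Lower: z₀ + z₁ = -0.380 + (-1.960) = -2.340; 1 − a(z₀+z₁) = 1 − (0.039)(-2.340) = 1.0913; argument = -0.380 + (-2.340)/1.0913 = -2.5243 → -2.52.
α₁ = Φ(-2.52) = 0.0059; rank = round(500 × 0.0059) = 3; θ*₍3₎ = 137.1.
Upper: z₀ + z₂ = 1.580; 1 − a(z₀+z₂) = 0.9384; argument = 1.3038 → 1.30; α₂ = 0.9032; rank = 452; θ*₍452₎ = 144.3.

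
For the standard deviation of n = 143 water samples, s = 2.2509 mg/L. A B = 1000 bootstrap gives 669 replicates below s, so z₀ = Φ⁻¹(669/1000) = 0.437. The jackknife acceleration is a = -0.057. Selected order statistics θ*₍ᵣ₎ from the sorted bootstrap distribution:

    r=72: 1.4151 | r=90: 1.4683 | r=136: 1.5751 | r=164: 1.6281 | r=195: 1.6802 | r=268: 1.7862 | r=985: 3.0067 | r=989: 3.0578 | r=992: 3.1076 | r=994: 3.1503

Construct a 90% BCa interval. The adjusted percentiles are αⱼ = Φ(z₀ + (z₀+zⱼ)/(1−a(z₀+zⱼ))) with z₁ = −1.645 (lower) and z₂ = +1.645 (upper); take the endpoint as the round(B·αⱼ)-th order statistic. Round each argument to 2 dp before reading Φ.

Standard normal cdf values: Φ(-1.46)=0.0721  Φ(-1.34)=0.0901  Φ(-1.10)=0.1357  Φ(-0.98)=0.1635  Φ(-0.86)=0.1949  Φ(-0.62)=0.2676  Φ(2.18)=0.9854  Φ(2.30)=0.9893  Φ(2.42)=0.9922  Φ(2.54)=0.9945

Lower: z₀ + z₁ = 0.437 + (-1.645) = -1.208; 1 − a(z₀+z₁) = 1 − (-0.057)(-1.208) = 0.9311; argument = 0.437 + (-1.208)/0.9311 = -0.8603 → -0.86.
α₁ = Φ(-0.86) = 0.1949; rank = round(1000 × 0.1949) = 195; θ*₍195₎ = 1.6802.
Upper: z₀ + z₂ = 2.082; 1 − a(z₀+z₂) = 1.1187; argument = 2.2981 → 2.30; α₂ = 0.9893; rank = 989; θ*₍989₎ = 3.0578.

(1.6802, 3.0578)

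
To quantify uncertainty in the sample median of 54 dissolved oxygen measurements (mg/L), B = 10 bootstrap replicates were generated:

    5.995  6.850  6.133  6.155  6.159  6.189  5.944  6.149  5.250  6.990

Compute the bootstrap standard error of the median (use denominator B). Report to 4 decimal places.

Bootstrap SE is the standard deviation of the 10 replicate medians.
Mean of replicates: (5.995 + 6.850 + 6.133 + 6.155 + 6.159 + 6.189 + 5.944 + 6.149 + 5.250 + 6.990) / 10 = 61.81400 / 10 = 6.18140
Sum of squared deviations: (−0.18640)² + (+0.66860)² + (−0.04840)² + (−0.02640)² + (−0.02240)² + (+0.00760)² + (−0.23740)² + (−0.03240)² + (−0.93140)² + (+0.80860)² = 2.06412
Variance = 2.06412 / 10 = 0.20641
SE* = √0.20641

SE* = 0.4543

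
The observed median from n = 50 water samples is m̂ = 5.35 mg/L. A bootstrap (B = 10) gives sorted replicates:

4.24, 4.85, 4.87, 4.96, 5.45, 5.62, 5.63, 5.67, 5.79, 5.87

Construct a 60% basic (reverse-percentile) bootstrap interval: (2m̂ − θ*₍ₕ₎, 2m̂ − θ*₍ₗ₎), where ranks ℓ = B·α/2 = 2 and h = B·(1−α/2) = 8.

(5.03, 5.85)

Percentile endpoints at ranks 2 and 8: θ*₍2₎ = 4.85, θ*₍8₎ = 5.67.
Basic interval reflects these around m̂:
  lower = 2 × 5.35 − 5.67 = 5.03
  upper = 2 × 5.35 − 4.85 = 5.85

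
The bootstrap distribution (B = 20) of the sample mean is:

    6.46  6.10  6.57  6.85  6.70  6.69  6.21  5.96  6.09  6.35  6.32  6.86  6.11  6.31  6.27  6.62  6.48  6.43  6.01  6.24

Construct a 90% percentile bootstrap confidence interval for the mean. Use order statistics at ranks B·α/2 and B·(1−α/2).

(5.96, 6.85)

Sorted replicates: 5.96, 6.01, 6.09, 6.10, 6.11, 6.21, 6.24, 6.27, 6.31, 6.32, 6.35, 6.43, 6.46, 6.48, 6.57, 6.62, 6.69, 6.70, 6.85, 6.86
α = 0.10; lower rank = 20 × 0.050 = 1; upper rank = 20 × 0.950 = 19.
The 1st smallest replicate is 5.96; the 19th is 6.85.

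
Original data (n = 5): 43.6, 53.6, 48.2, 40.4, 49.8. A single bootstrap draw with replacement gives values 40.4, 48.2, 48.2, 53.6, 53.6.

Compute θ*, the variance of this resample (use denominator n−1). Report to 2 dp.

Mean = 48.8000; sum of squared deviations = 117.3600
s² = 117.3600 / 4 = 29.3400

θ* = 29.34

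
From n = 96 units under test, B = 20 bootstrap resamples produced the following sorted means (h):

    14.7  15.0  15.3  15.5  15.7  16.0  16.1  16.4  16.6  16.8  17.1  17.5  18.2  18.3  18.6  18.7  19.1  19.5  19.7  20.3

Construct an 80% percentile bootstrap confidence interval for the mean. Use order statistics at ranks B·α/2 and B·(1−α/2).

(15.0, 19.5)

α = 0.20; lower rank = 20 × 0.100 = 2; upper rank = 20 × 0.900 = 18.
The 2nd smallest replicate is 15.0; the 18th is 19.5.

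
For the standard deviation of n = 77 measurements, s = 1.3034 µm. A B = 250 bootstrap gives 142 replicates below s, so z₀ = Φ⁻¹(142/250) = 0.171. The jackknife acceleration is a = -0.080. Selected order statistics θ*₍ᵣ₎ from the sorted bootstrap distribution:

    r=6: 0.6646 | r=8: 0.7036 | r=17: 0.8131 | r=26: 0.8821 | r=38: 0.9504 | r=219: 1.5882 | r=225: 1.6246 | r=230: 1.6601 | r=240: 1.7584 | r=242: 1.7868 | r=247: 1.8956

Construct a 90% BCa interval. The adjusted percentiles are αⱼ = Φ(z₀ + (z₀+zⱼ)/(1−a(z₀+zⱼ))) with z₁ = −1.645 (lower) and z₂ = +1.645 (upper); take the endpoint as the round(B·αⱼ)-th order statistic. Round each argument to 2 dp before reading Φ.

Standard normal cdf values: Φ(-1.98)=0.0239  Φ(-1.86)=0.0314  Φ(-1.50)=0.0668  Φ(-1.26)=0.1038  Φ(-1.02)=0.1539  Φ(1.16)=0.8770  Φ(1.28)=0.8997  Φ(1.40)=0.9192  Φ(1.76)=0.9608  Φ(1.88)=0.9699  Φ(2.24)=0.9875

(0.8131, 1.7584)

Lower: z₀ + z₁ = 0.171 + (-1.645) = -1.474; 1 − a(z₀+z₁) = 1 − (-0.080)(-1.474) = 0.8821; argument = 0.171 + (-1.474)/0.8821 = -1.5001 → -1.50.
α₁ = Φ(-1.50) = 0.0668; rank = round(250 × 0.0668) = 17; θ*₍17₎ = 0.8131.
Upper: z₀ + z₂ = 1.816; 1 − a(z₀+z₂) = 1.1453; argument = 1.7566 → 1.76; α₂ = 0.9608; rank = 240; θ*₍240₎ = 1.7584.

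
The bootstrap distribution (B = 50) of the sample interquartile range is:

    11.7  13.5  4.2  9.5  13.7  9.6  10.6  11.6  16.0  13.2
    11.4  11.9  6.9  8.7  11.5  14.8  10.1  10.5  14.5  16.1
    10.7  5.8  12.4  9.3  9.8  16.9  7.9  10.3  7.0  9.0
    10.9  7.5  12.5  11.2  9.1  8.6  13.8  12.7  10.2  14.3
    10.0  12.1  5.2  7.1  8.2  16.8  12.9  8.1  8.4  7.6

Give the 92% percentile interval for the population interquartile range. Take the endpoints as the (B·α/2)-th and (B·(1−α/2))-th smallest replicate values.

(5.2, 16.1)

Sorted replicates: 4.2, 5.2, 5.8, 6.9, 7.0, 7.1, 7.5, 7.6, 7.9, 8.1, 8.2, 8.4, 8.6, 8.7, 9.0, 9.1, 9.3, 9.5, 9.6, 9.8, 10.0, 10.1, 10.2, 10.3, 10.5, 10.6, 10.7, 10.9, 11.2, 11.4, 11.5, 11.6, 11.7, 11.9, 12.1, 12.4, 12.5, 12.7, 12.9, 13.2, 13.5, 13.7, 13.8, 14.3, 14.5, 14.8, 16.0, 16.1, 16.8, 16.9
α = 0.08; lower rank = 50 × 0.040 = 2; upper rank = 50 × 0.960 = 48.
The 2nd smallest replicate is 5.2; the 48th is 16.1.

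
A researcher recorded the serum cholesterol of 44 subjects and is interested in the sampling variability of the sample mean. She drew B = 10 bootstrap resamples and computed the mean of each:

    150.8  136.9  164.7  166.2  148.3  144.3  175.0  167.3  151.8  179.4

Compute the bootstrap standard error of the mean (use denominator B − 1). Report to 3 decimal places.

SE* = 13.987

Bootstrap SE is the standard deviation of the 10 replicate means.
Mean of replicates: (150.8 + 136.9 + 164.7 + 166.2 + 148.3 + 144.3 + 175.0 + 167.3 + 151.8 + 179.4) / 10 = 1584.7000 / 10 = 158.4700
Sum of squared deviations: (−7.6700)² + (−21.5700)² + (+6.2300)² + (+7.7300)² + (−10.1700)² + (−14.1700)² + (+16.5300)² + (+8.8300)² + (−6.6700)² + (+20.9300)² = 1760.6410
Variance = 1760.6410 / 9 = 195.6268
SE* = √195.6268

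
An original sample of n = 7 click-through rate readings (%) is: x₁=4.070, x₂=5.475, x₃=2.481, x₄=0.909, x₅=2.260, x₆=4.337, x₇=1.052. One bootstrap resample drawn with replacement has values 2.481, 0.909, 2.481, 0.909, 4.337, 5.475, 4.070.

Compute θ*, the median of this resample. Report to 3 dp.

Sorted: 0.909, 0.909, 2.481, 2.481, 4.070, 4.337, 5.475
Median = middle value = 2.481

θ* = 2.481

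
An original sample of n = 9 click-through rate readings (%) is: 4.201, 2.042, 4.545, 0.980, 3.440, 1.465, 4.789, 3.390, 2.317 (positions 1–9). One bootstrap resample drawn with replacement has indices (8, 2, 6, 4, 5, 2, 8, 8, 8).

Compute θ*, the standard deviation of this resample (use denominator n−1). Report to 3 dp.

θ* = 0.983

Resample values: 3.390, 2.042, 1.465, 0.980, 3.440, 2.042, 3.390, 3.390, 3.390.
Mean = 2.6143; sum of squared deviations = 7.7355
s² = 7.7355 / 8 = 0.9669
s = √0.9669 = 0.983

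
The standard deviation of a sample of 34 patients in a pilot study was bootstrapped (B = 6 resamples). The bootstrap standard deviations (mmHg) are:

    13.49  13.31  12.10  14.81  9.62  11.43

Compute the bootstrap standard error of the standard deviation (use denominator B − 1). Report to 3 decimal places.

Bootstrap SE is the standard deviation of the 6 replicate standard deviations.
Mean of replicates: (13.49 + 13.31 + 12.10 + 14.81 + 9.62 + 11.43) / 6 = 74.7600 / 6 = 12.4600
Sum of squared deviations: (+1.0300)² + (+0.8500)² + (−0.3600)² + (+2.3500)² + (−2.8400)² + (−1.0300)² = 16.5620
Variance = 16.5620 / 5 = 3.3124
SE* = √3.3124

SE* = 1.820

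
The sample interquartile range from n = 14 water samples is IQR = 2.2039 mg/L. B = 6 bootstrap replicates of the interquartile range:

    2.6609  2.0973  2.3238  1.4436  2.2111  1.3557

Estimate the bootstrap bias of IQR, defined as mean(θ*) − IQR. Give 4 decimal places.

bias = −0.1885

mean(θ*) = (2.6609 + 2.0973 + 2.3238 + 1.4436 + 2.2111 + 1.3557) / 6 = 2.01540
bias = 2.01540 − 2.2039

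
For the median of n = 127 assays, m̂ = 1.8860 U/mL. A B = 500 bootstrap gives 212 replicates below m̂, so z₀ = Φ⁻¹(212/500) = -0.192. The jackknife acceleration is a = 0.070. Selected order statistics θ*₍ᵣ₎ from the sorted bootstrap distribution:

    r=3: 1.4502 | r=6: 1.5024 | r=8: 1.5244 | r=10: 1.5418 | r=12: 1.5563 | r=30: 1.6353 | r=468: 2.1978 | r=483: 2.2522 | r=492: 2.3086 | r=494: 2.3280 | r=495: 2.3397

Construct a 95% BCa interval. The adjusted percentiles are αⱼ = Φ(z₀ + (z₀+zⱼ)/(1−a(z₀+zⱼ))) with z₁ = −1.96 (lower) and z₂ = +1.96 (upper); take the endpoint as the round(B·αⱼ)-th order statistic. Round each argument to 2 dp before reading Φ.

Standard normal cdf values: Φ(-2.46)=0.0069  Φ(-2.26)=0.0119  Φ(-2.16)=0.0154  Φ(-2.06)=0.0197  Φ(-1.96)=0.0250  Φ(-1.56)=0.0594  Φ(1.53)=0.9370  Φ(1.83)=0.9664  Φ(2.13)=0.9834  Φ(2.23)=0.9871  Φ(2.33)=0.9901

Lower: z₀ + z₁ = -0.192 + (-1.960) = -2.152; 1 − a(z₀+z₁) = 1 − (0.070)(-2.152) = 1.1506; argument = -0.192 + (-2.152)/1.1506 = -2.0623 → -2.06.
α₁ = Φ(-2.06) = 0.0197; rank = round(500 × 0.0197) = 10; θ*₍10₎ = 1.5418.
Upper: z₀ + z₂ = 1.768; 1 − a(z₀+z₂) = 0.8762; argument = 1.8257 → 1.83; α₂ = 0.9664; rank = 483; θ*₍483₎ = 2.2522.

(1.5418, 2.2522)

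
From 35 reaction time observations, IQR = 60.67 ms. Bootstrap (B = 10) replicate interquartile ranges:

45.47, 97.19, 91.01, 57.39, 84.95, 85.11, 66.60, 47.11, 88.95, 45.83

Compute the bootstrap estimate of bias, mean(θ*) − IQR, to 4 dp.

mean(θ*) = (45.47 + 97.19 + 91.01 + 57.39 + 84.95 + 85.11 + 66.60 + 47.11 + 88.95 + 45.83) / 10 = 70.96100
bias = 70.96100 − 60.67

bias = +10.2910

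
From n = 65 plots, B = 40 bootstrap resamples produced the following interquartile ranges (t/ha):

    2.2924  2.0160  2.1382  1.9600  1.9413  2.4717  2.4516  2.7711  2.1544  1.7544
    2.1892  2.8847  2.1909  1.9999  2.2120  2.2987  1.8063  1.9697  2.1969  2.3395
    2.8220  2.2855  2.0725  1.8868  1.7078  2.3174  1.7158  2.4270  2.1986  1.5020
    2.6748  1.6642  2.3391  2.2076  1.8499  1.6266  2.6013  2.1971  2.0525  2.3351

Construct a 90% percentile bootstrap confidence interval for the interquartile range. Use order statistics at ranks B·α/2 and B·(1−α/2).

Sorted replicates: 1.5020, 1.6266, 1.6642, 1.7078, 1.7158, 1.7544, 1.8063, 1.8499, 1.8868, 1.9413, 1.9600, 1.9697, 1.9999, 2.0160, 2.0525, 2.0725, 2.1382, 2.1544, 2.1892, 2.1909, 2.1969, 2.1971, 2.1986, 2.2076, 2.2120, 2.2855, 2.2924, 2.2987, 2.3174, 2.3351, 2.3391, 2.3395, 2.4270, 2.4516, 2.4717, 2.6013, 2.6748, 2.7711, 2.8220, 2.8847
α = 0.10; lower rank = 40 × 0.050 = 2; upper rank = 40 × 0.950 = 38.
The 2nd smallest replicate is 1.6266; the 38th is 2.7711.

(1.6266, 2.7711)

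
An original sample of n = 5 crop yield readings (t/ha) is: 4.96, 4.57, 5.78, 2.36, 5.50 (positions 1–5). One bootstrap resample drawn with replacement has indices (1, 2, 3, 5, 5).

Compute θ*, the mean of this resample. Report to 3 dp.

Resample values: 4.96, 4.57, 5.78, 5.50, 5.50.
Mean = (4.96 + 4.57 + 5.78 + 5.50 + 5.50) / 5 = 26.310 / 5 = 5.262

θ* = 5.262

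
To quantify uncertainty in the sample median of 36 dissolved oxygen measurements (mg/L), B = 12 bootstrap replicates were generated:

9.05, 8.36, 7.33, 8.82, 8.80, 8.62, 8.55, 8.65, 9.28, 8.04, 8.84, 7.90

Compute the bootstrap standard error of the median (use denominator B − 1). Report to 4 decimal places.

Bootstrap SE is the standard deviation of the 12 replicate medians.
Mean of replicates: (9.05 + 8.36 + 7.33 + 8.82 + 8.80 + 8.62 + 8.55 + 8.65 + 9.28 + 8.04 + 8.84 + 7.90) / 12 = 102.24000 / 12 = 8.52000
Sum of squared deviations: (+0.53000)² + (−0.16000)² + (−1.19000)² + (+0.30000)² + (+0.28000)² + (+0.10000)² + (+0.03000)² + (+0.13000)² + (+0.76000)² + (−0.48000)² + (+0.32000)² + (−0.62000)² = 3.21360
Variance = 3.21360 / 11 = 0.29215
SE* = √0.29215

SE* = 0.5405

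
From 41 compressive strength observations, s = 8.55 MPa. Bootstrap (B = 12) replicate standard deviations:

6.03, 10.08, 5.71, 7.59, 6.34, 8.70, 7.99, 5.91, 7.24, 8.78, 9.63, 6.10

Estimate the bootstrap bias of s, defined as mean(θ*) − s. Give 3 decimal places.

mean(θ*) = (6.03 + 10.08 + 5.71 + 7.59 + 6.34 + 8.70 + 7.99 + 5.91 + 7.24 + 8.78 + 9.63 + 6.10) / 12 = 7.5083
bias = 7.5083 − 8.55

bias = −1.042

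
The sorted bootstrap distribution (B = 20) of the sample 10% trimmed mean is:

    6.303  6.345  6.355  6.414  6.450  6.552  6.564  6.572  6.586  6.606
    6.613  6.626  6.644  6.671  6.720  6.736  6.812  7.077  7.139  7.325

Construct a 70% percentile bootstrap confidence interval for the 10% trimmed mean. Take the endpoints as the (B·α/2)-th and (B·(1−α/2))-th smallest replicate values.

α = 0.30; lower rank = 20 × 0.150 = 3; upper rank = 20 × 0.850 = 17.
The 3rd smallest replicate is 6.355; the 17th is 6.812.

(6.355, 6.812)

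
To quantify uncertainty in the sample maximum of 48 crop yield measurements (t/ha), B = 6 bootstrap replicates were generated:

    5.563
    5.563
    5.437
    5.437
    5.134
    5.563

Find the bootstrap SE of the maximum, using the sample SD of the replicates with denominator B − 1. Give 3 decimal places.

Bootstrap SE is the standard deviation of the 6 replicate maximums.
Mean of replicates: (5.563 + 5.563 + 5.437 + 5.437 + 5.134 + 5.563) / 6 = 32.6970 / 6 = 5.4495
Sum of squared deviations: (+0.1135)² + (+0.1135)² + (−0.0125)² + (−0.0125)² + (−0.3155)² + (+0.1135)² = 0.1385
Variance = 0.1385 / 5 = 0.0277
SE* = √0.0277

SE* = 0.166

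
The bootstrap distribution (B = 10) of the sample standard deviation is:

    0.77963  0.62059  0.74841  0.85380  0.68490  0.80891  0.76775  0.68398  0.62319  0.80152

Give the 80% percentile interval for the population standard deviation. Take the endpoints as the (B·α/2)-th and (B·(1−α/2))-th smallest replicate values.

(0.62059, 0.80891)

Sorted replicates: 0.62059, 0.62319, 0.68398, 0.68490, 0.74841, 0.76775, 0.77963, 0.80152, 0.80891, 0.85380
α = 0.20; lower rank = 10 × 0.100 = 1; upper rank = 10 × 0.900 = 9.
The 1st smallest replicate is 0.62059; the 9th is 0.80891.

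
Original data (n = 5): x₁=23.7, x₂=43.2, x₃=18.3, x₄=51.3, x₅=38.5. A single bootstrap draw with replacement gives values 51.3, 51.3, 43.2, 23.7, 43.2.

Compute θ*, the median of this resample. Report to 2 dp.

Sorted: 23.7, 43.2, 43.2, 51.3, 51.3
Median = middle value = 43.20

θ* = 43.20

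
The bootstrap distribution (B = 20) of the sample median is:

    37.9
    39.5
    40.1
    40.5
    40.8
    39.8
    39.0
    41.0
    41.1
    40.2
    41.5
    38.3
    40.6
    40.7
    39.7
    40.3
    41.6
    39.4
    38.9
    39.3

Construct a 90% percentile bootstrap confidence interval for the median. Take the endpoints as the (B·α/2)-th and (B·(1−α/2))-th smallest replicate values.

Sorted replicates: 37.9, 38.3, 38.9, 39.0, 39.3, 39.4, 39.5, 39.7, 39.8, 40.1, 40.2, 40.3, 40.5, 40.6, 40.7, 40.8, 41.0, 41.1, 41.5, 41.6
α = 0.10; lower rank = 20 × 0.050 = 1; upper rank = 20 × 0.950 = 19.
The 1st smallest replicate is 37.9; the 19th is 41.5.

(37.9, 41.5)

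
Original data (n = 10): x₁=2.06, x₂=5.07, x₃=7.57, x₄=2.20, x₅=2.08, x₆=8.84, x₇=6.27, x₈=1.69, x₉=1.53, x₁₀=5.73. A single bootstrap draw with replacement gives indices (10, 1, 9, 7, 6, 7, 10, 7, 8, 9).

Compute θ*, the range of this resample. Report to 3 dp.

θ* = 7.310

Resample values: 5.73, 2.06, 1.53, 6.27, 8.84, 6.27, 5.73, 6.27, 1.69, 1.53.
Range = 8.84 − 1.53 = 7.310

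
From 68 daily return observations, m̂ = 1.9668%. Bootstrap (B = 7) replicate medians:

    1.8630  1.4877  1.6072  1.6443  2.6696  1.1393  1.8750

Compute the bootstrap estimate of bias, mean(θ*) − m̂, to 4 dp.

mean(θ*) = (1.8630 + 1.4877 + 1.6072 + 1.6443 + 2.6696 + 1.1393 + 1.8750) / 7 = 1.75516
bias = 1.75516 − 1.9668

bias = −0.2116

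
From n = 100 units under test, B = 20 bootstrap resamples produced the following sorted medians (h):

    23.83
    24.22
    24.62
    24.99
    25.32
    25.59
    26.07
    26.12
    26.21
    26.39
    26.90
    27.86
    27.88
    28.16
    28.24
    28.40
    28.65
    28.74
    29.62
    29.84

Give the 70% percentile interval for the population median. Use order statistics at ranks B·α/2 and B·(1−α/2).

α = 0.30; lower rank = 20 × 0.150 = 3; upper rank = 20 × 0.850 = 17.
The 3rd smallest replicate is 24.62; the 17th is 28.65.

(24.62, 28.65)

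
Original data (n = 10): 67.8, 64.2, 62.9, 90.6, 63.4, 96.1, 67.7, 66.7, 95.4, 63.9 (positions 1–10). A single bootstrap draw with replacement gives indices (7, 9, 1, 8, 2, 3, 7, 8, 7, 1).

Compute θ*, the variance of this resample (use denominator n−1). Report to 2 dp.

θ* = 85.96

Resample values: 67.7, 95.4, 67.8, 66.7, 64.2, 62.9, 67.7, 66.7, 67.7, 67.8.
Mean = 69.4600; sum of squared deviations = 773.6240
s² = 773.6240 / 9 = 85.9582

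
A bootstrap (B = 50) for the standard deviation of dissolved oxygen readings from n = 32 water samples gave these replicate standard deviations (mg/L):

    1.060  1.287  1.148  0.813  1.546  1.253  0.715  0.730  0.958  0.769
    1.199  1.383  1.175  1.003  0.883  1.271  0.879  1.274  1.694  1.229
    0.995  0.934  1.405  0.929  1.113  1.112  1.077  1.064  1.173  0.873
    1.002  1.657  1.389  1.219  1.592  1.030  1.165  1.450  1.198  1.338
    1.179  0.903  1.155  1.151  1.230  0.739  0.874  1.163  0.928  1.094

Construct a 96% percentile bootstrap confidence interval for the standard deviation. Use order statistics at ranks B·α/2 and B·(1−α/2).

(0.715, 1.657)

Sorted replicates: 0.715, 0.730, 0.739, 0.769, 0.813, 0.873, 0.874, 0.879, 0.883, 0.903, 0.928, 0.929, 0.934, 0.958, 0.995, 1.002, 1.003, 1.030, 1.060, 1.064, 1.077, 1.094, 1.112, 1.113, 1.148, 1.151, 1.155, 1.163, 1.165, 1.173, 1.175, 1.179, 1.198, 1.199, 1.219, 1.229, 1.230, 1.253, 1.271, 1.274, 1.287, 1.338, 1.383, 1.389, 1.405, 1.450, 1.546, 1.592, 1.657, 1.694
α = 0.04; lower rank = 50 × 0.020 = 1; upper rank = 50 × 0.980 = 49.
The 1st smallest replicate is 0.715; the 49th is 1.657.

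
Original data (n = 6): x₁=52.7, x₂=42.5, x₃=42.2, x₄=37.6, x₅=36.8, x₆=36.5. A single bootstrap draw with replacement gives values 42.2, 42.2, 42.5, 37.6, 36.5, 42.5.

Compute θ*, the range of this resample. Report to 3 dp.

θ* = 6.000

Range = 42.5 − 36.5 = 6.000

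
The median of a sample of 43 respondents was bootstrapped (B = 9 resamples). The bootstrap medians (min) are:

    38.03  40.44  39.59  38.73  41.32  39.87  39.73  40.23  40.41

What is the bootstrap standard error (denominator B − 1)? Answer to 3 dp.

Bootstrap SE is the standard deviation of the 9 replicate medians.
Mean of replicates: (38.03 + 40.44 + 39.59 + 38.73 + 41.32 + 39.87 + 39.73 + 40.23 + 40.41) / 9 = 358.3500 / 9 = 39.8167
Sum of squared deviations: (−1.7867)² + (+0.6233)² + (−0.2267)² + (−1.0867)² + (+1.5033)² + (+0.0533)² + (−0.0867)² + (+0.4133)² + (+0.5933)² = 7.6062
Variance = 7.6062 / 8 = 0.9508
SE* = √0.9508

SE* = 0.975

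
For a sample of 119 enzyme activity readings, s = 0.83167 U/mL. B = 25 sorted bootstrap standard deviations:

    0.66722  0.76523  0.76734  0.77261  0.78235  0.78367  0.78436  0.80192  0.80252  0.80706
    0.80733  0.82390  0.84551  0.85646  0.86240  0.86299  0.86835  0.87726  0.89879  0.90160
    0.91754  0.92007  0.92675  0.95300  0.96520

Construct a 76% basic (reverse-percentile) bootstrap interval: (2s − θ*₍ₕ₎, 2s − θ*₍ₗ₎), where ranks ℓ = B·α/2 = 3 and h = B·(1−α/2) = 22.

Percentile endpoints at ranks 3 and 22: θ*₍3₎ = 0.76734, θ*₍22₎ = 0.92007.
Basic interval reflects these around s:
  lower = 2 × 0.83167 − 0.92007 = 0.74327
  upper = 2 × 0.83167 − 0.76734 = 0.89600

(0.74327, 0.89600)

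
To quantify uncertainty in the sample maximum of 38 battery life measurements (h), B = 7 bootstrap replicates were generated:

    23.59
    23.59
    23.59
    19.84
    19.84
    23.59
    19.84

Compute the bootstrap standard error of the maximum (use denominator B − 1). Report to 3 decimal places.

Bootstrap SE is the standard deviation of the 7 replicate maximums.
Mean of replicates: (23.59 + 23.59 + 23.59 + 19.84 + 19.84 + 23.59 + 19.84) / 7 = 153.8800 / 7 = 21.9829
Sum of squared deviations: (+1.6071)² + (+1.6071)² + (+1.6071)² + (−2.1429)² + (−2.1429)² + (+1.6071)² + (−2.1429)² = 24.1071
Variance = 24.1071 / 6 = 4.0179
SE* = √4.0179

SE* = 2.004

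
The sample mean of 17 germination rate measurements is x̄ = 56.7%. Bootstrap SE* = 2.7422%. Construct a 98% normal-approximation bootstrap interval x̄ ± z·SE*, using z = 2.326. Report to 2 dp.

Margin = 2.326 × 2.7422 = 6.378
Interval: 56.7 ± 6.378

(50.32, 63.08)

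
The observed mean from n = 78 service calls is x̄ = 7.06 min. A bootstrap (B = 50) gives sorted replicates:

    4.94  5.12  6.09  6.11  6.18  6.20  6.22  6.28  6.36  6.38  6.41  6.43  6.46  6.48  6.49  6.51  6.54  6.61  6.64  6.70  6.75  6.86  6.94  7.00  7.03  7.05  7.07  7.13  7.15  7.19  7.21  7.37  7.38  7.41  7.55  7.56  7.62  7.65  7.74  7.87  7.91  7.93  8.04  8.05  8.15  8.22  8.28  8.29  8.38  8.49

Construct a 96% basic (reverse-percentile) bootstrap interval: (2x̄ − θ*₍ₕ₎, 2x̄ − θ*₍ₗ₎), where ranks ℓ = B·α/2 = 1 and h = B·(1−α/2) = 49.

(5.74, 9.18)

Percentile endpoints at ranks 1 and 49: θ*₍1₎ = 4.94, θ*₍49₎ = 8.38.
Basic interval reflects these around x̄:
  lower = 2 × 7.06 − 8.38 = 5.74
  upper = 2 × 7.06 − 4.94 = 9.18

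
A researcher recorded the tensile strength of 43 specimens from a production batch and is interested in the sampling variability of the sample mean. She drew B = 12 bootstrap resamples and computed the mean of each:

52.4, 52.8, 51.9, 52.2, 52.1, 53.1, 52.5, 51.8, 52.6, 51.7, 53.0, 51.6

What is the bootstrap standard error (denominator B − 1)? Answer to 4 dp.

SE* = 0.5071

Bootstrap SE is the standard deviation of the 12 replicate means.
Mean of replicates: (52.4 + 52.8 + 51.9 + 52.2 + 52.1 + 53.1 + 52.5 + 51.8 + 52.6 + 51.7 + 53.0 + 51.6) / 12 = 627.70000 / 12 = 52.30833
Sum of squared deviations: (+0.09167)² + (+0.49167)² + (−0.40833)² + (−0.10833)² + (−0.20833)² + (+0.79167)² + (+0.19167)² + (−0.50833)² + (+0.29167)² + (−0.60833)² + (+0.69167)² + (−0.70833)² = 2.82917
Variance = 2.82917 / 11 = 0.25720
SE* = √0.25720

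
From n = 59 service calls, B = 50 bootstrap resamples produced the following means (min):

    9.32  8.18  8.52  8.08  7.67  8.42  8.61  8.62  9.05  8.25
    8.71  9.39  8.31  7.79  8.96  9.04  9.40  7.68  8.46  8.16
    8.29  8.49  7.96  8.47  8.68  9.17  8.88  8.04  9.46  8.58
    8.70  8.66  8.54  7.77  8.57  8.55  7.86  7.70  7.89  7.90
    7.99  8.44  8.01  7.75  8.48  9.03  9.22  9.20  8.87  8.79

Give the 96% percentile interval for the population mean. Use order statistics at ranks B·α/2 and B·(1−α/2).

(7.67, 9.40)

Sorted replicates: 7.67, 7.68, 7.70, 7.75, 7.77, 7.79, 7.86, 7.89, 7.90, 7.96, 7.99, 8.01, 8.04, 8.08, 8.16, 8.18, 8.25, 8.29, 8.31, 8.42, 8.44, 8.46, 8.47, 8.48, 8.49, 8.52, 8.54, 8.55, 8.57, 8.58, 8.61, 8.62, 8.66, 8.68, 8.70, 8.71, 8.79, 8.87, 8.88, 8.96, 9.03, 9.04, 9.05, 9.17, 9.20, 9.22, 9.32, 9.39, 9.40, 9.46
α = 0.04; lower rank = 50 × 0.020 = 1; upper rank = 50 × 0.980 = 49.
The 1st smallest replicate is 7.67; the 49th is 9.40.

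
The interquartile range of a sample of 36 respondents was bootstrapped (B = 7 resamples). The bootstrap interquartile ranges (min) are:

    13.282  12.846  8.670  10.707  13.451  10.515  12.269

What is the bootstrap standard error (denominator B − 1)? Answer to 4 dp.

SE* = 1.7689

Bootstrap SE is the standard deviation of the 7 replicate interquartile ranges.
Mean of replicates: (13.282 + 12.846 + 8.670 + 10.707 + 13.451 + 10.515 + 12.269) / 7 = 81.74000 / 7 = 11.67714
Sum of squared deviations: (+1.60486)² + (+1.16886)² + (−3.00714)² + (−0.97014)² + (+1.77386)² + (−1.16214)² + (+0.59186)² = 18.77332
Variance = 18.77332 / 6 = 3.12889
SE* = √3.12889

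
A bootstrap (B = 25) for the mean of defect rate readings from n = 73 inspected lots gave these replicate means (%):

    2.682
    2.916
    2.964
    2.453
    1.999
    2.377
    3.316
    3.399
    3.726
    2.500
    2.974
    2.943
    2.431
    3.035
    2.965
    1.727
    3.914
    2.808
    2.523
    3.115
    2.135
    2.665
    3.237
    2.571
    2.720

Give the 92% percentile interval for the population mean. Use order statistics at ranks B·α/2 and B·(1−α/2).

Sorted replicates: 1.727, 1.999, 2.135, 2.377, 2.431, 2.453, 2.500, 2.523, 2.571, 2.665, 2.682, 2.720, 2.808, 2.916, 2.943, 2.964, 2.965, 2.974, 3.035, 3.115, 3.237, 3.316, 3.399, 3.726, 3.914
α = 0.08; lower rank = 25 × 0.040 = 1; upper rank = 25 × 0.960 = 24.
The 1st smallest replicate is 1.727; the 24th is 3.726.

(1.727, 3.726)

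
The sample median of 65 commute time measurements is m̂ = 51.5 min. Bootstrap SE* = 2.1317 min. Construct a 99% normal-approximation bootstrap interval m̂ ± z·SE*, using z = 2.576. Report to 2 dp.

(46.01, 56.99)

Margin = 2.576 × 2.1317 = 5.491
Interval: 51.5 ± 5.491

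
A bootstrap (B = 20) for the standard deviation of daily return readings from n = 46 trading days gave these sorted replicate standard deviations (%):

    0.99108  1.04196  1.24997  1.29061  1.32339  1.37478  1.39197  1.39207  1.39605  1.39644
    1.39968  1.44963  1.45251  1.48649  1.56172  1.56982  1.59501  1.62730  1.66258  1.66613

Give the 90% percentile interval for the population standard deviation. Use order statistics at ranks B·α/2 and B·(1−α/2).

α = 0.10; lower rank = 20 × 0.050 = 1; upper rank = 20 × 0.950 = 19.
The 1st smallest replicate is 0.99108; the 19th is 1.66258.

(0.99108, 1.66258)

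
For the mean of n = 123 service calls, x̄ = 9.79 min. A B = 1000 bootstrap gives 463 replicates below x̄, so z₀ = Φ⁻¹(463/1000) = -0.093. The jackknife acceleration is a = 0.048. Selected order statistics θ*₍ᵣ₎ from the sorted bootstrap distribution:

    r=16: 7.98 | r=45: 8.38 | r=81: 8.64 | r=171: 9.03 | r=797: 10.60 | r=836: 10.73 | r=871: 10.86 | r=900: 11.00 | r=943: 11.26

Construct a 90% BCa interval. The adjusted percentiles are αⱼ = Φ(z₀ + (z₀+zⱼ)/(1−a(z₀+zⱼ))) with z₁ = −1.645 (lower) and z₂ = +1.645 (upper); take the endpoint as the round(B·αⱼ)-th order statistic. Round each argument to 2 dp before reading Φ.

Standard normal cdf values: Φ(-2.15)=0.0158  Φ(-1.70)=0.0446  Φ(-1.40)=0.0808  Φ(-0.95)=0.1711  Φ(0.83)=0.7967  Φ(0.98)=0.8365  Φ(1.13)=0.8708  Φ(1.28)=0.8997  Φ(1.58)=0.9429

Lower: z₀ + z₁ = -0.093 + (-1.645) = -1.738; 1 − a(z₀+z₁) = 1 − (0.048)(-1.738) = 1.0834; argument = -0.093 + (-1.738)/1.0834 = -1.6972 → -1.70.
α₁ = Φ(-1.70) = 0.0446; rank = round(1000 × 0.0446) = 45; θ*₍45₎ = 8.38.
Upper: z₀ + z₂ = 1.552; 1 − a(z₀+z₂) = 0.9255; argument = 1.5839 → 1.58; α₂ = 0.9429; rank = 943; θ*₍943₎ = 11.26.

(8.38, 11.26)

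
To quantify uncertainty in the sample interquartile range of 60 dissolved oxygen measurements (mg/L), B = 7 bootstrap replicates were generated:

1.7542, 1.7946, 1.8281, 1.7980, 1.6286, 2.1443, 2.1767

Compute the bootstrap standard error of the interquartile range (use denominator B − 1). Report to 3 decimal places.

SE* = 0.206

Bootstrap SE is the standard deviation of the 7 replicate interquartile ranges.
Mean of replicates: (1.7542 + 1.7946 + 1.8281 + 1.7980 + 1.6286 + 2.1443 + 2.1767) / 7 = 13.12450 / 7 = 1.87493
Sum of squared deviations: (−0.12073)² + (−0.08033)² + (−0.04683)² + (−0.07693)² + (−0.24633)² + (+0.26937)² + (+0.30177)² = 0.25344
Variance = 0.25344 / 6 = 0.04224
SE* = √0.04224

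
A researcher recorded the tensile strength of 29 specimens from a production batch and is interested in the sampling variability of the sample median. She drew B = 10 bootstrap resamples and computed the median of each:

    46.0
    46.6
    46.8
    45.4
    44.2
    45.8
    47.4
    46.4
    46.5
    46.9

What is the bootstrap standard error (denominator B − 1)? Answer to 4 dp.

SE* = 0.9080

Bootstrap SE is the standard deviation of the 10 replicate medians.
Mean of replicates: (46.0 + 46.6 + 46.8 + 45.4 + 44.2 + 45.8 + 47.4 + 46.4 + 46.5 + 46.9) / 10 = 462.00000 / 10 = 46.20000
Sum of squared deviations: (−0.20000)² + (+0.40000)² + (+0.60000)² + (−0.80000)² + (−2.00000)² + (−0.40000)² + (+1.20000)² + (+0.20000)² + (+0.30000)² + (+0.70000)² = 7.42000
Variance = 7.42000 / 9 = 0.82444
SE* = √0.82444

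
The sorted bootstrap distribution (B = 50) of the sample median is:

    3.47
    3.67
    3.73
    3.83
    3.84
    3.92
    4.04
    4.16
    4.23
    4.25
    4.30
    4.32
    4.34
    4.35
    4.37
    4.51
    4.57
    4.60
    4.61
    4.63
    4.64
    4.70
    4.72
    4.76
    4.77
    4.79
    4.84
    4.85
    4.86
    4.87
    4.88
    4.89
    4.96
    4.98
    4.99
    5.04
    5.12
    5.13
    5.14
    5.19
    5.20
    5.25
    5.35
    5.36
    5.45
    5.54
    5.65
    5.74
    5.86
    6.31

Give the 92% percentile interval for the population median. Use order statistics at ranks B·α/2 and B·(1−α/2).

(3.67, 5.74)

α = 0.08; lower rank = 50 × 0.040 = 2; upper rank = 50 × 0.960 = 48.
The 2nd smallest replicate is 3.67; the 48th is 5.74.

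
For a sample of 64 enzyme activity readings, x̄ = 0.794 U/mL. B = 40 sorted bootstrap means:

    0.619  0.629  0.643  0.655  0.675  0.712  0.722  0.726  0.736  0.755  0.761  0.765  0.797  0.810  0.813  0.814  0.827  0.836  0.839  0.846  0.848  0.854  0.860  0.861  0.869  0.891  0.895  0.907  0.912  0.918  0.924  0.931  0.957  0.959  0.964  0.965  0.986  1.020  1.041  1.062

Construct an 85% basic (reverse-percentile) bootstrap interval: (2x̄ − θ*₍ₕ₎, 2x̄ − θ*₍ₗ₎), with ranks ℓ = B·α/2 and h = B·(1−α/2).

Percentile endpoints at ranks 3 and 37: θ*₍3₎ = 0.643, θ*₍37₎ = 0.986.
Basic interval reflects these around x̄:
  lower = 2 × 0.794 − 0.986 = 0.602
  upper = 2 × 0.794 − 0.643 = 0.945

(0.602, 0.945)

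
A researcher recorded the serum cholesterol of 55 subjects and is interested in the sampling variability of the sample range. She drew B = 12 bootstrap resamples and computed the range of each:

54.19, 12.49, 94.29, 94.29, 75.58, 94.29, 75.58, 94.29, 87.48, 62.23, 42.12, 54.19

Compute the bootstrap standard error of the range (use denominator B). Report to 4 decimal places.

Bootstrap SE is the standard deviation of the 12 replicate ranges.
Mean of replicates: (54.19 + 12.49 + 94.29 + 94.29 + 75.58 + 94.29 + 75.58 + 94.29 + 87.48 + 62.23 + 42.12 + 54.19) / 12 = 841.02000 / 12 = 70.08500
Sum of squared deviations: (−15.89500)² + (−57.59500)² + (+24.20500)² + (+24.20500)² + (+5.49500)² + (+24.20500)² + (+5.49500)² + (+24.20500)² + (+17.39500)² + (−7.85500)² + (−27.96500)² + (−15.89500)² = 7372.73250
Variance = 7372.73250 / 12 = 614.39438
SE* = √614.39438

SE* = 24.7870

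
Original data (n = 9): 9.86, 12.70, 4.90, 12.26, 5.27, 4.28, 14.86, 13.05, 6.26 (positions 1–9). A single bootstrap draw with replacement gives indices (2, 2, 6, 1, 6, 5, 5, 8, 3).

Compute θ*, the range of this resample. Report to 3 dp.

θ* = 8.770

Resample values: 12.70, 12.70, 4.28, 9.86, 4.28, 5.27, 5.27, 13.05, 4.90.
Range = 13.05 − 4.28 = 8.770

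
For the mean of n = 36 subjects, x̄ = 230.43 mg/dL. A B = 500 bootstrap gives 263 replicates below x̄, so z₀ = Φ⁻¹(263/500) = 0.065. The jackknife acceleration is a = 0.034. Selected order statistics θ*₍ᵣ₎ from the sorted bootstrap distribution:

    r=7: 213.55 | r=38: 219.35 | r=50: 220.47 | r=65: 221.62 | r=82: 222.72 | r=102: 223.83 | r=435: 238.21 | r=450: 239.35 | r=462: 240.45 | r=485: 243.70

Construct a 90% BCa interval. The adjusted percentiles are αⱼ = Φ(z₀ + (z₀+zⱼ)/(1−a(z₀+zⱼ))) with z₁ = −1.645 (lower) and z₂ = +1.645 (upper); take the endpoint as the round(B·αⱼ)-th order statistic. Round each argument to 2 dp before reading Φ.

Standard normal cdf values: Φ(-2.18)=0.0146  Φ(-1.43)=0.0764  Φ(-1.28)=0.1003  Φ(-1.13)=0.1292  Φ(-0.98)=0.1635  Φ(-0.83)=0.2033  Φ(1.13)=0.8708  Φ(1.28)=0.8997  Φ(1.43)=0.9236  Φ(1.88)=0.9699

Lower: z₀ + z₁ = 0.065 + (-1.645) = -1.580; 1 − a(z₀+z₁) = 1 − (0.034)(-1.580) = 1.0537; argument = 0.065 + (-1.580)/1.0537 = -1.4344 → -1.43.
α₁ = Φ(-1.43) = 0.0764; rank = round(500 × 0.0764) = 38; θ*₍38₎ = 219.35.
Upper: z₀ + z₂ = 1.710; 1 − a(z₀+z₂) = 0.9419; argument = 1.8806 → 1.88; α₂ = 0.9699; rank = 485; θ*₍485₎ = 243.70.

(219.35, 243.70)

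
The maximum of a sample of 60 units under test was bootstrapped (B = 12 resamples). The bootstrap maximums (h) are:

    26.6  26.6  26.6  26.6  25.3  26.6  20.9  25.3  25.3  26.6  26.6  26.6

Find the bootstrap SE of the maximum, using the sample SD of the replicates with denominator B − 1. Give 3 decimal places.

Bootstrap SE is the standard deviation of the 12 replicate maximums.
Mean of replicates: (26.6 + 26.6 + 26.6 + 26.6 + 25.3 + 26.6 + 20.9 + 25.3 + 25.3 + 26.6 + 26.6 + 26.6) / 12 = 309.6000 / 12 = 25.8000
Sum of squared deviations: (+0.8000)² + (+0.8000)² + (+0.8000)² + (+0.8000)² + (−0.5000)² + (+0.8000)² + (−4.9000)² + (−0.5000)² + (−0.5000)² + (+0.8000)² + (+0.8000)² + (+0.8000)² = 29.8800
Variance = 29.8800 / 11 = 2.7164
SE* = √2.7164

SE* = 1.648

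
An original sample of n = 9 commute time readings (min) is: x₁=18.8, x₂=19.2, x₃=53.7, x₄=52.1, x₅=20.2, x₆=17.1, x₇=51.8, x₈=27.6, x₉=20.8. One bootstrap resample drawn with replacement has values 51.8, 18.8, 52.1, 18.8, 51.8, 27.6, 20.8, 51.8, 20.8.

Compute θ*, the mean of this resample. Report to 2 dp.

θ* = 34.92

Mean = (51.8 + 18.8 + 52.1 + 18.8 + 51.8 + 27.6 + 20.8 + 51.8 + 20.8) / 9 = 314.30 / 9 = 34.92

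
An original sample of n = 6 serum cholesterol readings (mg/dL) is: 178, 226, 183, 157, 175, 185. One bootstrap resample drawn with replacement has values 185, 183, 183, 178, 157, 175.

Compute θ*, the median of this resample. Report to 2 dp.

Sorted: 157, 175, 178, 183, 183, 185
Median = average of the two middle values = 180.50

θ* = 180.50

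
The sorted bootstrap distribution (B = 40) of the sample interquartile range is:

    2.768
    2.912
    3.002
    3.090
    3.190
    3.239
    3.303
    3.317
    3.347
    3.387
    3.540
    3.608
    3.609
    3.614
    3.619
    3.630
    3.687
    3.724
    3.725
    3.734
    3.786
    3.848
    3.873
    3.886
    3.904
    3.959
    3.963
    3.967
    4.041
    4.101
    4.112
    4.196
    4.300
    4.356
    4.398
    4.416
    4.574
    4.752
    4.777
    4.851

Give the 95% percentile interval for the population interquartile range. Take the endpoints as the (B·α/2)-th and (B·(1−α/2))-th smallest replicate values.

α = 0.05; lower rank = 40 × 0.025 = 1; upper rank = 40 × 0.975 = 39.
The 1st smallest replicate is 2.768; the 39th is 4.777.

(2.768, 4.777)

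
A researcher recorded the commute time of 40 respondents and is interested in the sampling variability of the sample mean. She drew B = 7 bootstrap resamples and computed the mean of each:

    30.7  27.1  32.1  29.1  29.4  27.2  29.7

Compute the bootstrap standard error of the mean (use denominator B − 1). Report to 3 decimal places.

SE* = 1.791

Bootstrap SE is the standard deviation of the 7 replicate means.
Mean of replicates: (30.7 + 27.1 + 32.1 + 29.1 + 29.4 + 27.2 + 29.7) / 7 = 205.3000 / 7 = 29.3286
Sum of squared deviations: (+1.3714)² + (−2.2286)² + (+2.7714)² + (−0.2286)² + (+0.0714)² + (−2.1286)² + (+0.3714)² = 19.2543
Variance = 19.2543 / 6 = 3.2090
SE* = √3.2090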